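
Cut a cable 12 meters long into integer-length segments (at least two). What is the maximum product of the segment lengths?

81

Let m[k] be the best product for length k (with at least one cut). For each first piece i, the rest contributes max(k−i, m[k−i]).
Small cases: m[2]=1, m[3]=2, m[4]=4.
m[5] = 2×max(3,2) = 2×3 = 6
m[6] = 3×max(3,2) = 3×3 = 9
m[7] = 2×max(5,6) = 2×6 = 12
m[8] = 2×max(6,9) = 2×9 = 18
m[9] = 3×max(6,9) = 3×9 = 27
m[10] = 2×max(8,18) = 2×18 = 36
m[11] = 2×max(9,27) = 2×27 = 54
m[12] = 3×max(9,27) = 3×27 = 81
One optimal split: 3 + 3 + 3 + 3; product 3×3×3×3 = 81.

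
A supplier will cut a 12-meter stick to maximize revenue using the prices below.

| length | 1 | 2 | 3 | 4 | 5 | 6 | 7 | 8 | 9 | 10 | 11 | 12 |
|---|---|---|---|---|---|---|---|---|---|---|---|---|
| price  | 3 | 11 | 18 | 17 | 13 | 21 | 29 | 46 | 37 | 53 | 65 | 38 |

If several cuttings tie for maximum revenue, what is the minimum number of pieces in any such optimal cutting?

Build r[k] bottom-up: r[k] = max over allowed piece i of (p[i] + r[k−i]).
r[1] = 3
r[2] = max(3+3, 11+0) = 11
r[3] = max(3+11, 11+3, 18+0) = 18
r[4] = max(3+18, 11+11, 18+3, 17+0) = 22
r[5] = max(3+22, 11+18, 18+11, 17+3, 13+0) = 29
r[6] = max(3+29, 11+22, 18+18, 17+11, 13+3, 21+0) = 36
r[7] = max(3+36, 11+29, 18+22, …, 21+3, 29+0) = 40
r[8] = max(3+40, 11+36, 18+29, …, 29+3, 46+0) = 47
r[9] = max(3+47, 11+40, 18+36, …, 46+3, 37+0) = 54
r[10] = max(3+54, 11+47, 18+40, …, 37+3, 53+0) = 58
r[11] = max(3+58, 11+54, 18+47, …, 53+3, 65+0) = 65
r[12] = max(3+65, 11+58, 18+54, …, 65+3, 38+0) = 72
Maximum revenue is €72.
Now minimize piece count subject to staying optimal: for each k, pieces[k] = 1 + min over i with p[i]+r[k−i]=r[k] of pieces[k−i].
pieces[9] = 3
pieces[10] = 4
pieces[11] = 1
pieces[12] = 4

4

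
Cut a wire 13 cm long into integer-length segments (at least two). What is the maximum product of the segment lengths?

108

Fill m[k] for k=2..13: at each k try every first piece i and multiply by the better of (k−i) uncut or m[k−i].
m[2] = 1×max(1,0) = 1×1 = 1
m[3] = max(1×2, 2×1) = 2
m[4] = max(1×3, 2×2, 3×1) = 4
m[5] = max(1×4, 2×3, 3×2, 4×1) = 6
m[6] = max(1×6, 2×4, 3×3, 4×2, 5×1) = 9
m[7] = max(1×9, 2×6, 3×4, 4×3, 5×2, 6×1) = 12
m[8] = max(1×12, 2×9, 3×6, …, 6×2, 7×1) = 18
m[9] = max(1×18, 2×12, 3×9, …, 7×2, 8×1) = 27
m[10] = max(1×27, 2×18, 3×12, …, 8×2, 9×1) = 36
m[11] = max(1×36, 2×27, 3×18, …, 9×2, 10×1) = 54
m[12] = max(1×54, 2×36, 3×27, …, 10×2, 11×1) = 81
m[13] = max(1×81, 2×54, 3×36, …, 11×2, 12×1) = 108
One optimal split: 3 + 3 + 3 + 2 + 2; product 3×3×3×2×2 = 108.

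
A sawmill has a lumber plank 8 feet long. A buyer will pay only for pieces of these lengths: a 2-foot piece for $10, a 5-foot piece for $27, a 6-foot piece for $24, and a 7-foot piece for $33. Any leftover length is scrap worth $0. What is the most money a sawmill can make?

Let best[k] be the best obtainable value from length k. For each k, try every first piece i and keep the best of price[i] + best[k−i].
best[1] = 0
best[2] = 10
best[3] = 10
best[4] = 20  (first piece 2, then best[2]=10)
best[5] = max(10+10, 27+0) = 27
best[6] = max(10+20, 27+0, 24+0) = 30
best[7] = max(10+27, 27+10, 24+0, 33+0) = 37
best[8] = max(10+30, 27+10, 24+10, 33+0) = 40
One optimal cutting: 2 + 2 + 2 + 2 → $40.

40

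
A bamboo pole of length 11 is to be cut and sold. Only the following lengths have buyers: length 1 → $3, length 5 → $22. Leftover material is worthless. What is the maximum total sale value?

Consider every possible first cut. best[k] is the best of p[i]+best[k−i] over all sellable i≤k.
best[1] = 3
best[2] = 6  (first piece 1, then best[1]=3)
best[3] = 9  (first piece 1, then best[2]=6)
best[4] = 12  (first piece 1, then best[3]=9)
best[5] = 22
best[6] = 25  (first piece 1, then best[5]=22)
best[7] = 28  (first piece 1, then best[6]=25)
best[8] = 31  (first piece 1, then best[7]=28)
best[9] = 34  (first piece 1, then best[8]=31)
best[10] = 44  (first piece 5, then best[5]=22)
best[11] = 47  (first piece 1, then best[10]=44)
One optimal cutting: 5 + 5 + 1 → $47.

47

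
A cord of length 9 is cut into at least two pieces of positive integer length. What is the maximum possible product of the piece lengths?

Let m[k] be the best product for length k (with at least one cut). For each first piece i, the rest contributes max(k−i, m[k−i]).
m[2] = 1·max(1,0) = 1·1 = 1
m[3] = 1·max(2,1) = 1·2 = 2
m[4] = 2·max(2,1) = 2·2 = 4
m[5] = 2·max(3,2) = 2·3 = 6
m[6] = 3·max(3,2) = 3·3 = 9
m[7] = 2·max(5,6) = 2·6 = 12
m[8] = 2·max(6,9) = 2·9 = 18
m[9] = 3·max(6,9) = 3·9 = 27
One optimal split: 3 + 3 + 3; product 3·3·3 = 27.

27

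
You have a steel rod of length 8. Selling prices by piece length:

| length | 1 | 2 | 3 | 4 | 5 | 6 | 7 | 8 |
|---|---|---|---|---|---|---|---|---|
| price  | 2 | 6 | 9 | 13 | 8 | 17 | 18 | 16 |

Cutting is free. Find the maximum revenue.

26

Let R[k] be the best obtainable value from length k. For each k, try every first piece i and keep the best of price[i] + R[k−i].
R[1] = 2
R[2] = max(2+2, 6+0) = 6
R[3] = max(2+6, 6+2, 9+0) = 9
R[4] = max(2+9, 6+6, 9+2, 13+0) = 13
R[5] = max(2+13, 6+9, 9+6, 13+2, 8+0) = 15
R[6] = max(2+15, 6+13, 9+9, 13+6, 8+2, 17+0) = 19
R[7] = max(2+19, 6+15, 9+13, …, 17+2, 18+0) = 22
R[8] = max(2+22, 6+19, 9+15, …, 18+2, 16+0) = 26
One optimal cutting: 4 + 4 → $13 + $13 = $26.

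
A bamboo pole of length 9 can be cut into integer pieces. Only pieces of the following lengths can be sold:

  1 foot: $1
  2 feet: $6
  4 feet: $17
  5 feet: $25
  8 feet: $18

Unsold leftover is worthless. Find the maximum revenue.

42

Let f[k] be the best obtainable value from length k. For each k, try every first piece i and keep the best of price[i] + f[k−i].
f[1] = 1
f[2] = 6
f[3] = 7  (first piece 1, then f[2]=6)
f[4] = 17
f[5] = 25
f[6] = 26  (first piece 1, then f[5]=25)
f[7] = 31  (first piece 2, then f[5]=25)
f[8] = 34  (first piece 4, then f[4]=17)
f[9] = 42  (first piece 4, then f[5]=25)
One optimal cutting: 5 + 4 → $42.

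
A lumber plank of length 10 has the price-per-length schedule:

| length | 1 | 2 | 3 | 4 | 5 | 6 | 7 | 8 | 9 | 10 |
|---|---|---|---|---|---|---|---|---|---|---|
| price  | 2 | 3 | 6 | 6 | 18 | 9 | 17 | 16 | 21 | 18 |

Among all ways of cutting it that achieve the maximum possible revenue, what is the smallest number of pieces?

2

Build r[k] bottom-up: r[k] = max over allowed piece i of (p[i] + r[k−i]).
r[1] = 2
r[2] = max(2+2, 3+0) = 4
r[3] = max(2+4, 3+2, 6+0) = 6
r[4] = max(2+6, 3+4, 6+2, 6+0) = 8
r[5] = max(2+8, 3+6, 6+4, 6+2, 18+0) = 18
r[6] = max(2+18, 3+8, 6+6, 6+4, 18+2, 9+0) = 20
r[7] = max(2+20, 3+18, 6+8, …, 9+2, 17+0) = 22
r[8] = max(2+22, 3+20, 6+18, …, 17+2, 16+0) = 24
r[9] = max(2+24, 3+22, 6+20, …, 16+2, 21+0) = 26
r[10] = max(2+26, 3+24, 6+22, …, 21+2, 18+0) = 36
Maximum revenue is $36.
Now minimize piece count subject to staying optimal: for each k, pieces[k] = 1 + min over i with p[i]+r[k−i]=r[k] of pieces[k−i].
pieces[7] = 3
pieces[8] = 2
pieces[9] = 3
pieces[10] = 2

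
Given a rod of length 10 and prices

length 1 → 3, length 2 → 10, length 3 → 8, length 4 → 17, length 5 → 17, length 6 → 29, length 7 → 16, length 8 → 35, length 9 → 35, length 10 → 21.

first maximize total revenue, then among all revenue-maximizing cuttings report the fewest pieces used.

Build r[k] bottom-up: r[k] = max over allowed piece i of (p[i] + r[k−i]).
r[1] = 3
r[2] = 10
r[3] = 13  (first piece 1, then r[2]=10)
r[4] = 20  (first piece 2, then r[2]=10)
r[5] = 23  (first piece 1, then r[4]=20)
r[6] = 30  (first piece 2, then r[4]=20)
r[7] = 33  (first piece 1, then r[6]=30)
r[8] = 40  (first piece 2, then r[6]=30)
r[9] = 43  (first piece 1, then r[8]=40)
r[10] = 50  (first piece 2, then r[8]=40)
Maximum revenue is 50.
Now minimize piece count subject to staying optimal: for each k, pieces[k] = 1 + min over i with p[i]+r[k−i]=r[k] of pieces[k−i].
pieces[7] = 4
pieces[8] = 4
pieces[9] = 5
pieces[10] = 5

5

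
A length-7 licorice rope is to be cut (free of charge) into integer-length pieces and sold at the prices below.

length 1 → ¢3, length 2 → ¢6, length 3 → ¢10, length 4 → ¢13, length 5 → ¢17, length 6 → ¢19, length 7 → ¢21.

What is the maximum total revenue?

Let r[k] be the best obtainable value from length k. For each k, try every first piece i and keep the best of price[i] + r[k−i].
r[1] = 3
r[2] = 6  (first piece 1, then r[1]=3)
r[3] = 10
r[4] = 13  (first piece 1, then r[3]=10)
r[5] = 17
r[6] = 20  (first piece 1, then r[5]=17)
r[7] = 23  (first piece 1, then r[6]=20)
One optimal cutting: 5 + 1 + 1 → ¢17 + ¢3 + ¢3 = ¢23.

23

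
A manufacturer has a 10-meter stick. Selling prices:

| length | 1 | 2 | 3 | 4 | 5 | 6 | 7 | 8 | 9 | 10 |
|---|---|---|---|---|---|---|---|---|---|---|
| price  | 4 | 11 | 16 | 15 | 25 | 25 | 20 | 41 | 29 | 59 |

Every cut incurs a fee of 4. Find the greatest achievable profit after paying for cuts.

Build r[k] bottom-up: r[k] = max over allowed piece i of (p[i] + r[k−i]) − 4 per cut.
r[1] = 4
r[2] = max(4+4-4, 11+0) = 11
r[3] = max(4+11-4, 11+4-4, 16+0) = 16
r[4] = max(4+16-4, 11+11-4, 16+4-4, 15+0) = 18
r[5] = max(4+18-4, 11+16-4, 16+11-4, 15+4-4, 25+0) = 25
r[6] = max(4+25-4, 11+18-4, 16+16-4, 15+11-4, 25+4-4, 25+0) = 28
r[7] = max(4+28-4, 11+25-4, 16+18-4, …, 25+4-4, 20+0) = 32
r[8] = max(4+32-4, 11+28-4, 16+25-4, …, 20+4-4, 41+0) = 41
r[9] = max(4+41-4, 11+32-4, 16+28-4, …, 41+4-4, 29+0) = 41
r[10] = max(4+41-4, 11+41-4, 16+32-4, …, 29+4-4, 59+0) = 59
Best is to make no cuts and sell whole for 59.

59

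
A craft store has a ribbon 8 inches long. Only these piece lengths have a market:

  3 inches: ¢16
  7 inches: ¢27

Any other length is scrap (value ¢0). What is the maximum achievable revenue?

32

Consider every possible first cut. best[k] is the best of p[i]+best[k−i] over all sellable i≤k.
best[1] = 0
best[2] = 0
best[3] = 16
best[4] = 16
best[5] = 16
best[6] = 32  (first piece 3, then best[3]=16)
best[7] = max(16+16, 27+0) = 32
best[8] = max(16+16, 27+0) = 32
One optimal cutting: pieces 3 + 3 with 2 inches of scrap → ¢32.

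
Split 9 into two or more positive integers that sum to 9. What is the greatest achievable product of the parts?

27

Fill m[k] for k=2..9: at each k try every first piece i and multiply by the better of (k−i) uncut or m[k−i].
m[2] = 1×max(1,0) = 1×1 = 1
m[3] = 1×max(2,1) = 1×2 = 2
m[4] = 2×max(2,1) = 2×2 = 4
m[5] = 2×max(3,2) = 2×3 = 6
m[6] = 3×max(3,2) = 3×3 = 9
m[7] = 2×max(5,6) = 2×6 = 12
m[8] = 2×max(6,9) = 2×9 = 18
m[9] = 3×max(6,9) = 3×9 = 27
One optimal split: 3 + 3 + 3; product 3×3×3 = 27.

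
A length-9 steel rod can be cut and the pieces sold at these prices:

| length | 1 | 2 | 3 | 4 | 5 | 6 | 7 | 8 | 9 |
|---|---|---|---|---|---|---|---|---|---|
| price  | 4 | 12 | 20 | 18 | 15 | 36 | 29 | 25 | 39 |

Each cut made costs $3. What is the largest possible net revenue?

54

Build r[k] bottom-up: r[k] = max over allowed piece i of (p[i] + r[k−i]) − 3 per cut.
r[1] = 4
r[2] = 12
r[3] = 20
r[4] = 21  (first piece 1, then r[3]=20)
r[5] = 29  (first piece 2, then r[3]=20)
r[6] = 37  (first piece 3, then r[3]=20)
r[7] = 38  (first piece 1, then r[6]=37)
r[8] = 46  (first piece 2, then r[6]=37)
r[9] = 54  (first piece 3, then r[6]=37)
One optimal plan: pieces 3 + 3 + 3 (2 cuts) → $60 − $6 = $54.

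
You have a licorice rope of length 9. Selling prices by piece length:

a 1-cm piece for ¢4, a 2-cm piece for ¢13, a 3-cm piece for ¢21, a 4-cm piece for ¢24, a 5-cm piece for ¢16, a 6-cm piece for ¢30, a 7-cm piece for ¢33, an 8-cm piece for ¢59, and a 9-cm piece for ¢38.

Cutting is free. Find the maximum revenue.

63

Let r[k] be the best obtainable value from length k. For each k, try every first piece i and keep the best of price[i] + r[k−i].
r[1] = 4
r[2] = 13
r[3] = 21
r[4] = 26  (first piece 2, then r[2]=13)
r[5] = 34  (first piece 2, then r[3]=21)
r[6] = 42  (first piece 3, then r[3]=21)
r[7] = 47  (first piece 2, then r[5]=34)
r[8] = 59
r[9] = 63  (first piece 1, then r[8]=59)
One optimal cutting: 8 + 1 → ¢59 + ¢4 = ¢63.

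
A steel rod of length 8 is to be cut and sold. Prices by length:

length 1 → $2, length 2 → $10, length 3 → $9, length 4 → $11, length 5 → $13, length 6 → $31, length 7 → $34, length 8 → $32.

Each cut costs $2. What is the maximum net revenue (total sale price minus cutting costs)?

Let r[k] be the best obtainable value from length k. For each k, try every first piece i and keep the best of price[i] + r[k−i] minus the 2 cut fee when i<k.
r[1] = 2
r[2] = max(2+2-2, 10+0) = 10
r[3] = max(2+10-2, 10+2-2, 9+0) = 10
r[4] = max(2+10-2, 10+10-2, 9+2-2, 11+0) = 18
r[5] = max(2+18-2, 10+10-2, 9+10-2, 11+2-2, 13+0) = 18
r[6] = max(2+18-2, 10+18-2, 9+10-2, 11+10-2, 13+2-2, 31+0) = 31
r[7] = max(2+31-2, 10+18-2, 9+18-2, …, 31+2-2, 34+0) = 34
r[8] = max(2+34-2, 10+31-2, 9+18-2, …, 34+2-2, 32+0) = 39
One optimal plan: pieces 6 + 2 (1 cut) → $41 − $2 = $39.

39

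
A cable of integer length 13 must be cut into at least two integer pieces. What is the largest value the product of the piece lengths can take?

Define g[k] = max over 1≤i<k of i · max(k−i, g[k−i]); the inner max lets the remainder stay uncut if that's better.
g[2] = 1·max(1,0) = 1·1 = 1
g[3] = 1·max(2,1) = 1·2 = 2
g[4] = 2·max(2,1) = 2·2 = 4
g[5] = 2·max(3,2) = 2·3 = 6
g[6] = 3·max(3,2) = 3·3 = 9
g[7] = 2·max(5,6) = 2·6 = 12
g[8] = 2·max(6,9) = 2·9 = 18
g[9] = 3·max(6,9) = 3·9 = 27
g[10] = 2·max(8,18) = 2·18 = 36
g[11] = 2·max(9,27) = 2·27 = 54
g[12] = 3·max(9,27) = 3·27 = 81
g[13] = 2·max(11,54) = 2·54 = 108
One optimal split: 3 + 3 + 3 + 2 + 2; product 3·3·3·2·2 = 108.

108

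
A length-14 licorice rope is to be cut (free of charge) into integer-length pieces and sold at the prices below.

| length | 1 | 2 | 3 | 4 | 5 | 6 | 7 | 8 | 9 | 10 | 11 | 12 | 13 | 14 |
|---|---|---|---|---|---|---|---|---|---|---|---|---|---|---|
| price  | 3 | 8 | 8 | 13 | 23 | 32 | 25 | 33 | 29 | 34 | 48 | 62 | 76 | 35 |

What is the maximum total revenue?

79

Build v[k] bottom-up: v[k] = max over allowed piece i of (p[i] + v[k−i]).
v[1] = 3
v[2] = max(3+3, 8+0) = 8
v[3] = max(3+8, 8+3, 8+0) = 11
v[4] = max(3+11, 8+8, 8+3, 13+0) = 16
v[5] = max(3+16, 8+11, 8+8, 13+3, 23+0) = 23
v[6] = max(3+23, 8+16, 8+11, 13+8, 23+3, 32+0) = 32
v[7] = max(3+32, 8+23, 8+16, …, 32+3, 25+0) = 35
v[8] = max(3+35, 8+32, 8+23, …, 25+3, 33+0) = 40
v[9] = max(3+40, 8+35, 8+32, …, 33+3, 29+0) = 43
v[10] = max(3+43, 8+40, 8+35, …, 29+3, 34+0) = 48
v[11] = max(3+48, 8+43, 8+40, …, 34+3, 48+0) = 55
v[12] = max(3+55, 8+48, 8+43, …, 48+3, 62+0) = 64
v[13] = max(3+64, 8+55, 8+48, …, 62+3, 76+0) = 76
v[14] = max(3+76, 8+64, 8+55, …, 76+3, 35+0) = 79
One optimal cutting: 13 + 1 → ¢76 + ¢3 = ¢79.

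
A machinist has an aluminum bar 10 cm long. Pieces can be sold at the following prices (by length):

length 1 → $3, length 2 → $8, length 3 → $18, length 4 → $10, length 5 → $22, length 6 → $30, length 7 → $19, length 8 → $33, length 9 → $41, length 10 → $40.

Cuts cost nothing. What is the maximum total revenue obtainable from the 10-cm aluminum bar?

Let best[k] be the best obtainable value from length k. For each k, try every first piece i and keep the best of price[i] + best[k−i].
best[1] = 3
best[2] = 8
best[3] = 18
best[4] = 21  (first piece 1, then best[3]=18)
best[5] = 26  (first piece 2, then best[3]=18)
best[6] = 36  (first piece 3, then best[3]=18)
best[7] = 39  (first piece 1, then best[6]=36)
best[8] = 44  (first piece 2, then best[6]=36)
best[9] = 54  (first piece 3, then best[6]=36)
best[10] = 57  (first piece 1, then best[9]=54)
One optimal cutting: 3 + 3 + 3 + 1 → $18 + $18 + $18 + $3 = $57.

57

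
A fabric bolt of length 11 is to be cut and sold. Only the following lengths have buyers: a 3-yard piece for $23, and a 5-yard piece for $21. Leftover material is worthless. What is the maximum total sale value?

Build best[k] bottom-up: best[k] = max over allowed piece i of (p[i] + best[k−i]).
best[1] = 0
best[2] = 0
best[3] = 23
best[4] = 23
best[5] = max(23+0, 21+0) = 23
best[6] = max(23+23, 21+0) = 46
best[7] = max(23+23, 21+0) = 46
best[8] = max(23+23, 21+23) = 46
best[9] = max(23+46, 21+23) = 69
best[10] = max(23+46, 21+23) = 69
best[11] = max(23+46, 21+46) = 69
One optimal cutting: pieces 3 + 3 + 3 with 2 yards of scrap → $69.

69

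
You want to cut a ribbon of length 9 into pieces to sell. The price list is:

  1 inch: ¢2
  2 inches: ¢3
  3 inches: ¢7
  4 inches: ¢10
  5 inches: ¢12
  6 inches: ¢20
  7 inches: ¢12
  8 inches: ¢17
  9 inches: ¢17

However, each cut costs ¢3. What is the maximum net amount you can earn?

Let net[k] be the best obtainable value from length k. For each k, try every first piece i and keep the best of price[i] + net[k−i] minus the 3 cut fee when i<k.
net[1] = 2
net[2] = 3
net[3] = 7
net[4] = 10
net[5] = 12
net[6] = 20
net[7] = 19  (first piece 1, then net[6]=20)
net[8] = 20  (first piece 2, then net[6]=20)
net[9] = 24  (first piece 3, then net[6]=20)
One optimal plan: pieces 6 + 3 (1 cut) → ¢27 − ¢3 = ¢24.

24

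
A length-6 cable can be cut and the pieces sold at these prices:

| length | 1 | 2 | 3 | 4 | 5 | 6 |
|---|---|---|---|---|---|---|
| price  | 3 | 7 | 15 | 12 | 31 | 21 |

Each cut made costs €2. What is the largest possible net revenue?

32

Let v[k] be the best obtainable value from length k. For each k, try every first piece i and keep the best of price[i] + v[k−i] minus the 2 cut fee when i<k.
v[1] = 3
v[2] = 7
v[3] = 15
v[4] = 16  (first piece 1, then v[3]=15)
v[5] = 31
v[6] = 32  (first piece 1, then v[5]=31)
One optimal plan: pieces 5 + 1 (1 cut) → €34 − €2 = €32.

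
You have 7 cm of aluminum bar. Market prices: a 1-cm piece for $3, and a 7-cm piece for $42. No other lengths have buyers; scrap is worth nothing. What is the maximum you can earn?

Consider every possible first cut. best[k] is the best of p[i]+best[k−i] over all sellable i≤k.
best[1] = 3
best[2] = 6  (first piece 1, then best[1]=3)
best[3] = 9  (first piece 1, then best[2]=6)
best[4] = 12  (first piece 1, then best[3]=9)
best[5] = 15  (first piece 1, then best[4]=12)
best[6] = 18  (first piece 1, then best[5]=15)
best[7] = max(3+18, 42+0) = 42
One optimal cutting: 7 → $42.

42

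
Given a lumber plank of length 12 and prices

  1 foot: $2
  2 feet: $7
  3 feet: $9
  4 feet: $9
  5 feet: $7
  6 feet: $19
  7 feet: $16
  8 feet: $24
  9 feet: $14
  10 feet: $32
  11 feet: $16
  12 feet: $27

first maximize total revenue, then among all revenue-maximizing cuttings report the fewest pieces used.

Let r[k] be the best obtainable value from length k. For each k, try every first piece i and keep the best of price[i] + r[k−i].
r[1] = 2
r[2] = 7
r[3] = 9  (first piece 1, then r[2]=7)
r[4] = 14  (first piece 2, then r[2]=7)
r[5] = 16  (first piece 1, then r[4]=14)
r[6] = 21  (first piece 2, then r[4]=14)
r[7] = 23  (first piece 1, then r[6]=21)
r[8] = 28  (first piece 2, then r[6]=21)
r[9] = 30  (first piece 1, then r[8]=28)
r[10] = 35  (first piece 2, then r[8]=28)
r[11] = 37  (first piece 1, then r[10]=35)
r[12] = 42  (first piece 2, then r[10]=35)
Maximum revenue is $42.
Now minimize piece count subject to staying optimal: for each k, pieces[k] = 1 + min over i with p[i]+r[k−i]=r[k] of pieces[k−i].
pieces[9] = 4
pieces[10] = 5
pieces[11] = 5
pieces[12] = 6

6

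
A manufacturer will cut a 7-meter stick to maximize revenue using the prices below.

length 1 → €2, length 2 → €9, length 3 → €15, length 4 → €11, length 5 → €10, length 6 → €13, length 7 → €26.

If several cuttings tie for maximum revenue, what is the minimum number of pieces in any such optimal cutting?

3

Consider every possible first cut. r[k] is the best of p[i]+r[k−i] over all sellable i≤k.
r[1] = 2
r[2] = max(2+2, 9+0) = 9
r[3] = max(2+9, 9+2, 15+0) = 15
r[4] = max(2+15, 9+9, 15+2, 11+0) = 18
r[5] = max(2+18, 9+15, 15+9, 11+2, 10+0) = 24
r[6] = max(2+24, 9+18, 15+15, 11+9, 10+2, 13+0) = 30
r[7] = max(2+30, 9+24, 15+18, …, 13+2, 26+0) = 33
Maximum revenue is €33.
Now minimize piece count subject to staying optimal: for each k, pieces[k] = 1 + min over i with p[i]+r[k−i]=r[k] of pieces[k−i].
pieces[4] = 2
pieces[5] = 2
pieces[6] = 2
pieces[7] = 3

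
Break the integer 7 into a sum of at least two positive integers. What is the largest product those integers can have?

Let f[k] be the best product for length k (with at least one cut). For each first piece i, the rest contributes max(k−i, f[k−i]).
f[2] = 1×max(1,0) = 1×1 = 1
f[3] = 1×max(2,1) = 1×2 = 2
f[4] = 2×max(2,1) = 2×2 = 4
f[5] = 2×max(3,2) = 2×3 = 6
f[6] = 3×max(3,2) = 3×3 = 9
f[7] = 2×max(5,6) = 2×6 = 12
One optimal split: 3 + 2 + 2; product 3×2×2 = 12.

12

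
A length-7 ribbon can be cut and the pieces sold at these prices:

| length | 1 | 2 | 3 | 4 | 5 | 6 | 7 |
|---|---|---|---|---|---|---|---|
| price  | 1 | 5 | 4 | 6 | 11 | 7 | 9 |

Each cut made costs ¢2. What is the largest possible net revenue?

14

Build r[k] bottom-up: r[k] = max over allowed piece i of (p[i] + r[k−i]) − 2 per cut.
r[1] = 1
r[2] = 5
r[3] = 4  (first piece 1, then r[2]=5)
r[4] = 8  (first piece 2, then r[2]=5)
r[5] = 11
r[6] = 11  (first piece 2, then r[4]=8)
r[7] = 14  (first piece 2, then r[5]=11)
One optimal plan: pieces 5 + 2 (1 cut) → ¢16 − ¢2 = ¢14.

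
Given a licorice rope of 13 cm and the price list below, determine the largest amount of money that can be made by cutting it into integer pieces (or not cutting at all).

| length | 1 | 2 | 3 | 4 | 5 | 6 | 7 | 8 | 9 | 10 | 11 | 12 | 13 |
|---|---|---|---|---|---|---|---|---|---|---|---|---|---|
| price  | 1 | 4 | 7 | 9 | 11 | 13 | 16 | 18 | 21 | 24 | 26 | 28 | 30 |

Consider every possible first cut. r[k] is the best of p[i]+r[k−i] over all sellable i≤k.
r[1] = 1
r[2] = 4
r[3] = 7
r[4] = 9
r[5] = 11  (first piece 2, then r[3]=7)
r[6] = 14  (first piece 3, then r[3]=7)
r[7] = 16  (first piece 3, then r[4]=9)
r[8] = 18  (first piece 2, then r[6]=14)
r[9] = 21  (first piece 3, then r[6]=14)
r[10] = 24
r[11] = 26
r[12] = 28  (first piece 2, then r[10]=24)
r[13] = 31  (first piece 3, then r[10]=24)
One optimal cutting: 10 + 3 → ¢24 + ¢7 = ¢31.

31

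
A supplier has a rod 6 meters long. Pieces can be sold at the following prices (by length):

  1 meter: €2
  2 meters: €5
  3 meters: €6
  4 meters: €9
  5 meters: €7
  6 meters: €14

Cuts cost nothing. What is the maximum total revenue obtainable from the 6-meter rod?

15

Build best[k] bottom-up: best[k] = max over allowed piece i of (p[i] + best[k−i]).
best[1] = 2
best[2] = max(2+2, 5+0) = 5
best[3] = max(2+5, 5+2, 6+0) = 7
best[4] = max(2+7, 5+5, 6+2, 9+0) = 10
best[5] = max(2+10, 5+7, 6+5, 9+2, 7+0) = 12
best[6] = max(2+12, 5+10, 6+7, 9+5, 7+2, 14+0) = 15
One optimal cutting: 2 + 2 + 2 → €5 + €5 + €5 = €15.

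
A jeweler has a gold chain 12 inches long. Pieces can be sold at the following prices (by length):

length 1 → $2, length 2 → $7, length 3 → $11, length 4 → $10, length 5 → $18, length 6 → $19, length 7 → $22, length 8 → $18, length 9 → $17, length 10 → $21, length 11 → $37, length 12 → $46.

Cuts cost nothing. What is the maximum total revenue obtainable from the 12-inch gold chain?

Build r[k] bottom-up: r[k] = max over allowed piece i of (p[i] + r[k−i]).
r[1] = 2
r[2] = max(2+2, 7+0) = 7
r[3] = max(2+7, 7+2, 11+0) = 11
r[4] = max(2+11, 7+7, 11+2, 10+0) = 14
r[5] = max(2+14, 7+11, 11+7, 10+2, 18+0) = 18
r[6] = max(2+18, 7+14, 11+11, 10+7, 18+2, 19+0) = 22
r[7] = max(2+22, 7+18, 11+14, …, 19+2, 22+0) = 25
r[8] = max(2+25, 7+22, 11+18, …, 22+2, 18+0) = 29
r[9] = max(2+29, 7+25, 11+22, …, 18+2, 17+0) = 33
r[10] = max(2+33, 7+29, 11+25, …, 17+2, 21+0) = 36
r[11] = max(2+36, 7+33, 11+29, …, 21+2, 37+0) = 40
r[12] = max(2+40, 7+36, 11+33, …, 37+2, 46+0) = 46
Best is to sell the whole 12-inch piece uncut for $46.

46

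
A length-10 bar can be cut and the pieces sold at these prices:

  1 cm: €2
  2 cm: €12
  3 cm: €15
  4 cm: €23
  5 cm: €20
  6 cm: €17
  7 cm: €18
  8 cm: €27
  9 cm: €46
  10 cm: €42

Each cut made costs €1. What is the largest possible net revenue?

Consider every possible first cut. r[k] is the best of p[i]+r[k−i] over all sellable i≤k, charging 1 whenever i<k.
r[1] = 2
r[2] = 12
r[3] = 15
r[4] = 23  (first piece 2, then r[2]=12)
r[5] = 26  (first piece 2, then r[3]=15)
r[6] = 34  (first piece 2, then r[4]=23)
r[7] = 37  (first piece 2, then r[5]=26)
r[8] = 45  (first piece 2, then r[6]=34)
r[9] = 48  (first piece 2, then r[7]=37)
r[10] = 56  (first piece 2, then r[8]=45)
One optimal plan: pieces 2 + 2 + 2 + 2 + 2 (4 cuts) → €60 − €4 = €56.

56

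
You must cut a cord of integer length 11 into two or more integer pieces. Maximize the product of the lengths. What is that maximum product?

54

Fill prod[k] for k=2..11: at each k try every first piece i and multiply by the better of (k−i) uncut or prod[k−i].
prod[2] = 1×max(1,0) = 1×1 = 1
prod[3] = max(1×2, 2×1) = 2
prod[4] = max(1×3, 2×2, 3×1) = 4
prod[5] = max(1×4, 2×3, 3×2, 4×1) = 6
prod[6] = max(1×6, 2×4, 3×3, 4×2, 5×1) = 9
prod[7] = max(1×9, 2×6, 3×4, 4×3, 5×2, 6×1) = 12
prod[8] = max(1×12, 2×9, 3×6, …, 6×2, 7×1) = 18
prod[9] = max(1×18, 2×12, 3×9, …, 7×2, 8×1) = 27
prod[10] = max(1×27, 2×18, 3×12, …, 8×2, 9×1) = 36
prod[11] = max(1×36, 2×27, 3×18, …, 9×2, 10×1) = 54
One optimal split: 3 + 3 + 3 + 2; product 3×3×3×2 = 54.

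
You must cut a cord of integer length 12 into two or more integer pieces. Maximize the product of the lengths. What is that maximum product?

81

Define P[k] = max over 1≤i<k of i · max(k−i, P[k−i]); the inner max lets the remainder stay uncut if that's better.
Small cases: P[2]=1, P[3]=2, P[4]=4.
P[5] = max(1×4, 2×3, 3×2, 4×1) = 6
P[6] = max(1×6, 2×4, 3×3, 4×2, 5×1) = 9
P[7] = max(1×9, 2×6, 3×4, 4×3, 5×2, 6×1) = 12
P[8] = max(1×12, 2×9, 3×6, …, 6×2, 7×1) = 18
P[9] = max(1×18, 2×12, 3×9, …, 7×2, 8×1) = 27
P[10] = max(1×27, 2×18, 3×12, …, 8×2, 9×1) = 36
P[11] = max(1×36, 2×27, 3×18, …, 9×2, 10×1) = 54
P[12] = max(1×54, 2×36, 3×27, …, 10×2, 11×1) = 81
One optimal split: 3 + 3 + 3 + 3; product 3×3×3×3 = 81.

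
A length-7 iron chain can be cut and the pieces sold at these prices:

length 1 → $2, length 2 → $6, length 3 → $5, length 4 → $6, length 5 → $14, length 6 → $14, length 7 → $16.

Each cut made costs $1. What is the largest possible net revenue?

19

Let r[k] be the best obtainable value from length k. For each k, try every first piece i and keep the best of price[i] + r[k−i] minus the 1 cut fee when i<k.
r[1] = 2
r[2] = 6
r[3] = 7  (first piece 1, then r[2]=6)
r[4] = 11  (first piece 2, then r[2]=6)
r[5] = 14
r[6] = 16  (first piece 2, then r[4]=11)
r[7] = 19  (first piece 2, then r[5]=14)
One optimal plan: pieces 5 + 2 (1 cut) → $20 − $1 = $19.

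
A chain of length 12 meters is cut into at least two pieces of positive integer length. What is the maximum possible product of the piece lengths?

81

Define m[k] = max over 1≤i<k of i · max(k−i, m[k−i]); the inner max lets the remainder stay uncut if that's better.
m[2] = 1*max(1,0) = 1*1 = 1
m[3] = 1*max(2,1) = 1*2 = 2
m[4] = 2*max(2,1) = 2*2 = 4
m[5] = 2*max(3,2) = 2*3 = 6
m[6] = 3*max(3,2) = 3*3 = 9
m[7] = 2*max(5,6) = 2*6 = 12
m[8] = 2*max(6,9) = 2*9 = 18
m[9] = 3*max(6,9) = 3*9 = 27
m[10] = 2*max(8,18) = 2*18 = 36
m[11] = 2*max(9,27) = 2*27 = 54
m[12] = 3*max(9,27) = 3*27 = 81
One optimal split: 3 + 3 + 3 + 3; product 3*3*3*3 = 81.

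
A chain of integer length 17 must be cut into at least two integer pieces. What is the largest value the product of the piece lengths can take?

Define m[k] = max over 1≤i<k of i · max(k−i, m[k−i]); the inner max lets the remainder stay uncut if that's better.
m[2] = 1×max(1,0) = 1×1 = 1
m[3] = 1×max(2,1) = 1×2 = 2
m[4] = 2×max(2,1) = 2×2 = 4
m[5] = 2×max(3,2) = 2×3 = 6
m[6] = 3×max(3,2) = 3×3 = 9
m[7] = 2×max(5,6) = 2×6 = 12
m[8] = 2×max(6,9) = 2×9 = 18
m[9] = 3×max(6,9) = 3×9 = 27
m[10] = 2×max(8,18) = 2×18 = 36
m[11] = 2×max(9,27) = 2×27 = 54
m[12] = 3×max(9,27) = 3×27 = 81
m[13] = 2×max(11,54) = 2×54 = 108
m[14] = 2×max(12,81) = 2×81 = 162
m[15] = 3×max(12,81) = 3×81 = 243
m[16] = 2×max(14,162) = 2×162 = 324
m[17] = 2×max(15,243) = 2×243 = 486
One optimal split: 3 + 3 + 3 + 3 + 3 + 2; product 3×3×3×3×3×2 = 486.

486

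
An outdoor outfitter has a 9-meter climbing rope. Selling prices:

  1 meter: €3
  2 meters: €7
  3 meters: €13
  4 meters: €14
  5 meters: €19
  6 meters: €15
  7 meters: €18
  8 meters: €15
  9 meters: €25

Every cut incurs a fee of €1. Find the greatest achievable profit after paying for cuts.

37

Let net[k] be the best obtainable value from length k. For each k, try every first piece i and keep the best of price[i] + net[k−i] minus the 1 cut fee when i<k.
net[1] = 3
net[2] = max(3+3-1, 7+0) = 7
net[3] = max(3+7-1, 7+3-1, 13+0) = 13
net[4] = max(3+13-1, 7+7-1, 13+3-1, 14+0) = 15
net[5] = max(3+15-1, 7+13-1, 13+7-1, 14+3-1, 19+0) = 19
net[6] = max(3+19-1, 7+15-1, 13+13-1, 14+7-1, 19+3-1, 15+0) = 25
net[7] = max(3+25-1, 7+19-1, 13+15-1, …, 15+3-1, 18+0) = 27
net[8] = max(3+27-1, 7+25-1, 13+19-1, …, 18+3-1, 15+0) = 31
net[9] = max(3+31-1, 7+27-1, 13+25-1, …, 15+3-1, 25+0) = 37
One optimal plan: pieces 3 + 3 + 3 (2 cuts) → €39 − €2 = €37.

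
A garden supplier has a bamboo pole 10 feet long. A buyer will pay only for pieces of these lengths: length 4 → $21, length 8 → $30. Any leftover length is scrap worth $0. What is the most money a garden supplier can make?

42

Let f[k] be the best obtainable value from length k. For each k, try every first piece i and keep the best of price[i] + f[k−i].
f[1] = 0
f[2] = 0
f[3] = 0
f[4] = 21
f[5] = 21
f[6] = 21
f[7] = 21
f[8] = max(21+21, 30+0) = 42
f[9] = max(21+21, 30+0) = 42
f[10] = max(21+21, 30+0) = 42
One optimal cutting: pieces 4 + 4 with 2 feet of scrap → $42.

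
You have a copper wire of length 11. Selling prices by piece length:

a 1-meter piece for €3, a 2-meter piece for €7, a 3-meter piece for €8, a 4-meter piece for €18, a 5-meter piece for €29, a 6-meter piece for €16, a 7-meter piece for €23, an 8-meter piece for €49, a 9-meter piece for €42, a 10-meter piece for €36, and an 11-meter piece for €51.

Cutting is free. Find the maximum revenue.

Build r[k] bottom-up: r[k] = max over allowed piece i of (p[i] + r[k−i]).
r[1] = 3
r[2] = 7
r[3] = 10  (first piece 1, then r[2]=7)
r[4] = 18
r[5] = 29
r[6] = 32  (first piece 1, then r[5]=29)
r[7] = 36  (first piece 2, then r[5]=29)
r[8] = 49
r[9] = 52  (first piece 1, then r[8]=49)
r[10] = 58  (first piece 5, then r[5]=29)
r[11] = 61  (first piece 1, then r[10]=58)
One optimal cutting: 5 + 5 + 1 → €29 + €29 + €3 = €61.

61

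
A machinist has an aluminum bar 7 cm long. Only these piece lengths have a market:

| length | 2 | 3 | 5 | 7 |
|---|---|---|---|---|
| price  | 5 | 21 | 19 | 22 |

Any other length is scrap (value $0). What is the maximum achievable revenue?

Let r[k] be the best obtainable value from length k. For each k, try every first piece i and keep the best of price[i] + r[k−i].
r[1] = 0
r[2] = 5
r[3] = 21
r[4] = 21
r[5] = 26  (first piece 2, then r[3]=21)
r[6] = 42  (first piece 3, then r[3]=21)
r[7] = 42
One optimal cutting: pieces 3 + 3 with 1 cm of scrap → $42.

42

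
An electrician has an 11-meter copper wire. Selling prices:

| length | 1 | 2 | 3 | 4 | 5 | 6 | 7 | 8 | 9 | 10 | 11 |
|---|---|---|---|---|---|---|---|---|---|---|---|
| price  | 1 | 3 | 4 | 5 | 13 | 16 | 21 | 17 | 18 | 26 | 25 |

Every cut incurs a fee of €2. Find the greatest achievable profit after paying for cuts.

Consider every possible first cut. r[k] is the best of p[i]+r[k−i] over all sellable i≤k, charging 2 whenever i<k.
r[1] = 1
r[2] = max(1+1-2, 3+0) = 3
r[3] = max(1+3-2, 3+1-2, 4+0) = 4
r[4] = max(1+4-2, 3+3-2, 4+1-2, 5+0) = 5
r[5] = max(1+5-2, 3+4-2, 4+3-2, 5+1-2, 13+0) = 13
r[6] = max(1+13-2, 3+5-2, 4+4-2, 5+3-2, 13+1-2, 16+0) = 16
r[7] = max(1+16-2, 3+13-2, 4+5-2, …, 16+1-2, 21+0) = 21
r[8] = max(1+21-2, 3+16-2, 4+13-2, …, 21+1-2, 17+0) = 20
r[9] = max(1+20-2, 3+21-2, 4+16-2, …, 17+1-2, 18+0) = 22
r[10] = max(1+22-2, 3+20-2, 4+21-2, …, 18+1-2, 26+0) = 26
r[11] = max(1+26-2, 3+22-2, 4+20-2, …, 26+1-2, 25+0) = 27
One optimal plan: pieces 6 + 5 (1 cut) → €29 − €2 = €27.

27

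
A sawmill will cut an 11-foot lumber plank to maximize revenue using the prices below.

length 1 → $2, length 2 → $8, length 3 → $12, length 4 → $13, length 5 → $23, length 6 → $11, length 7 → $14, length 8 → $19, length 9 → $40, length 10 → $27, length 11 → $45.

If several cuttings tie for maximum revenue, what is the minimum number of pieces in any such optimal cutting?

Let r[k] be the best obtainable value from length k. For each k, try every first piece i and keep the best of price[i] + r[k−i].
r[1] = 2
r[2] = 8
r[3] = 12
r[4] = 16  (first piece 2, then r[2]=8)
r[5] = 23
r[6] = 25  (first piece 1, then r[5]=23)
r[7] = 31  (first piece 2, then r[5]=23)
r[8] = 35  (first piece 3, then r[5]=23)
r[9] = 40
r[10] = 46  (first piece 5, then r[5]=23)
r[11] = 48  (first piece 1, then r[10]=46)
Maximum revenue is $48.
Now minimize piece count subject to staying optimal: for each k, pieces[k] = 1 + min over i with p[i]+r[k−i]=r[k] of pieces[k−i].
pieces[8] = 2
pieces[9] = 1
pieces[10] = 2
pieces[11] = 2

2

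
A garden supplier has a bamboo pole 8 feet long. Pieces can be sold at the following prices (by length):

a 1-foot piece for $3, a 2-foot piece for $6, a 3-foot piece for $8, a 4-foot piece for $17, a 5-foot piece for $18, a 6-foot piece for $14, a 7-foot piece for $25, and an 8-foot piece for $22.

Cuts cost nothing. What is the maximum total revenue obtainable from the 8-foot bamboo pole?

Consider every possible first cut. R[k] is the best of p[i]+R[k−i] over all sellable i≤k.
R[1] = 3
R[2] = 6  (first piece 1, then R[1]=3)
R[3] = 9  (first piece 1, then R[2]=6)
R[4] = 17
R[5] = 20  (first piece 1, then R[4]=17)
R[6] = 23  (first piece 1, then R[5]=20)
R[7] = 26  (first piece 1, then R[6]=23)
R[8] = 34  (first piece 4, then R[4]=17)
One optimal cutting: 4 + 4 → $17 + $17 = $34.

34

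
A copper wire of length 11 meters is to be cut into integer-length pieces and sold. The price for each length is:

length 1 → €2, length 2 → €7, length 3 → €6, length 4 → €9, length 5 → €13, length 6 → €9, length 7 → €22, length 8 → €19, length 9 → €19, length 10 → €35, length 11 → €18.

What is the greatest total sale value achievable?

37

Build best[k] bottom-up: best[k] = max over allowed piece i of (p[i] + best[k−i]).
best[1] = 2
best[2] = max(2+2, 7+0) = 7
best[3] = max(2+7, 7+2, 6+0) = 9
best[4] = max(2+9, 7+7, 6+2, 9+0) = 14
best[5] = max(2+14, 7+9, 6+7, 9+2, 13+0) = 16
best[6] = max(2+16, 7+14, 6+9, 9+7, 13+2, 9+0) = 21
best[7] = max(2+21, 7+16, 6+14, …, 9+2, 22+0) = 23
best[8] = max(2+23, 7+21, 6+16, …, 22+2, 19+0) = 28
best[9] = max(2+28, 7+23, 6+21, …, 19+2, 19+0) = 30
best[10] = max(2+30, 7+28, 6+23, …, 19+2, 35+0) = 35
best[11] = max(2+35, 7+30, 6+28, …, 35+2, 18+0) = 37
One optimal cutting: 2 + 2 + 2 + 2 + 2 + 1 → €7 + €7 + €7 + €7 + €7 + €2 = €37.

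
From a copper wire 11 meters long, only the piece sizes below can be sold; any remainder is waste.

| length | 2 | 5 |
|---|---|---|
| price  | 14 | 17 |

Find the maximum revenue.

Build r[k] bottom-up: r[k] = max over allowed piece i of (p[i] + r[k−i]).
r[1] = 0
r[2] = 14
r[3] = 14
r[4] = 28  (first piece 2, then r[2]=14)
r[5] = 28
r[6] = 42  (first piece 2, then r[4]=28)
r[7] = 42
r[8] = 56  (first piece 2, then r[6]=42)
r[9] = 56
r[10] = 70  (first piece 2, then r[8]=56)
r[11] = 70
One optimal cutting: pieces 2 + 2 + 2 + 2 + 2 with 1 meter of scrap → €70.

70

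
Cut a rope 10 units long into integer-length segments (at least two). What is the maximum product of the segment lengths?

36

Fill m[k] for k=2..10: at each k try every first piece i and multiply by the better of (k−i) uncut or m[k−i].
m[2] = 1*max(1,0) = 1*1 = 1
m[3] = 1*max(2,1) = 1*2 = 2
m[4] = 2*max(2,1) = 2*2 = 4
m[5] = 2*max(3,2) = 2*3 = 6
m[6] = 3*max(3,2) = 3*3 = 9
m[7] = 2*max(5,6) = 2*6 = 12
m[8] = 2*max(6,9) = 2*9 = 18
m[9] = 3*max(6,9) = 3*9 = 27
m[10] = 2*max(8,18) = 2*18 = 36
One optimal split: 3 + 3 + 2 + 2; product 3*3*2*2 = 36.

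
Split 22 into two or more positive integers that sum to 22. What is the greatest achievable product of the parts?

2916

Fill P[k] for k=2..22: at each k try every first piece i and multiply by the better of (k−i) uncut or P[k−i].
P[2] = 1·max(1,0) = 1·1 = 1
P[3] = 1·max(2,1) = 1·2 = 2
P[4] = 2·max(2,1) = 2·2 = 4
P[5] = 2·max(3,2) = 2·3 = 6
P[6] = 3·max(3,2) = 3·3 = 9
P[7] = 2·max(5,6) = 2·6 = 12
P[8] = 2·max(6,9) = 2·9 = 18
P[9] = 3·max(6,9) = 3·9 = 27
P[10] = 2·max(8,18) = 2·18 = 36
P[11] = 2·max(9,27) = 2·27 = 54
P[12] = 3·max(9,27) = 3·27 = 81
P[13] = 2·max(11,54) = 2·54 = 108
P[14] = 2·max(12,81) = 2·81 = 162
P[15] = 3·max(12,81) = 3·81 = 243
P[16] = 2·max(14,162) = 2·162 = 324
P[17] = 2·max(15,243) = 2·243 = 486
P[18] = 3·max(15,243) = 3·243 = 729
P[19] = 2·max(17,486) = 2·486 = 972
P[20] = 2·max(18,729) = 2·729 = 1458
P[21] = 3·max(18,729) = 3·729 = 2187
P[22] = 2·max(20,1458) = 2·1458 = 2916
One optimal split: 3 + 3 + 3 + 3 + 3 + 3 + 2 + 2; product 3·3·3·3·3·3·2·2 = 2916.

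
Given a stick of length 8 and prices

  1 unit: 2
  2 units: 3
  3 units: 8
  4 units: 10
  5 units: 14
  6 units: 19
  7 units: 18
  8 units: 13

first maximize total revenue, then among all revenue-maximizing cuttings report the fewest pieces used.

Build r[k] bottom-up: r[k] = max over allowed piece i of (p[i] + r[k−i]).
r[1] = 2
r[2] = 4  (first piece 1, then r[1]=2)
r[3] = 8
r[4] = 10  (first piece 1, then r[3]=8)
r[5] = 14
r[6] = 19
r[7] = 21  (first piece 1, then r[6]=19)
r[8] = 23  (first piece 1, then r[7]=21)
Maximum revenue is 23.
Now minimize piece count subject to staying optimal: for each k, pieces[k] = 1 + min over i with p[i]+r[k−i]=r[k] of pieces[k−i].
pieces[5] = 1
pieces[6] = 1
pieces[7] = 2
pieces[8] = 3

3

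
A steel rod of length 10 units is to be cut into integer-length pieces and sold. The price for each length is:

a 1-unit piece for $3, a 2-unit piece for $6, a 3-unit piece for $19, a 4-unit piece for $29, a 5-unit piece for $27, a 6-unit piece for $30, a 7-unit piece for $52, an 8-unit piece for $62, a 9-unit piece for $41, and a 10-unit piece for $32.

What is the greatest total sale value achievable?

Let R[k] be the best obtainable value from length k. For each k, try every first piece i and keep the best of price[i] + R[k−i].
R[1] = 3
R[2] = 6  (first piece 1, then R[1]=3)
R[3] = 19
R[4] = 29
R[5] = 32  (first piece 1, then R[4]=29)
R[6] = 38  (first piece 3, then R[3]=19)
R[7] = 52
R[8] = 62
R[9] = 65  (first piece 1, then R[8]=62)
R[10] = 71  (first piece 3, then R[7]=52)
One optimal cutting: 7 + 3 → $52 + $19 = $71.

71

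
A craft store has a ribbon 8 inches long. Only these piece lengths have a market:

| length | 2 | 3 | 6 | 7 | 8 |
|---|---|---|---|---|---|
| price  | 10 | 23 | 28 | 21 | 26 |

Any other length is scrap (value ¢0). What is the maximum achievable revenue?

Consider every possible first cut. r[k] is the best of p[i]+r[k−i] over all sellable i≤k.
r[1] = 0
r[2] = 10
r[3] = max(10+0, 23+0) = 23
r[4] = max(10+10, 23+0) = 23
r[5] = max(10+23, 23+10) = 33
r[6] = max(10+23, 23+23, 28+0) = 46
r[7] = max(10+33, 23+23, 28+0, 21+0) = 46
r[8] = max(10+46, 23+33, 28+10, 21+0, 26+0) = 56
One optimal cutting: 3 + 3 + 2 → ¢56.

56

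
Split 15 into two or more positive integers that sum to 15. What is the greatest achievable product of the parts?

Let f[k] be the best product for length k (with at least one cut). For each first piece i, the rest contributes max(k−i, f[k−i]).
f[2] = 1×max(1,0) = 1×1 = 1
f[3] = 1×max(2,1) = 1×2 = 2
f[4] = 2×max(2,1) = 2×2 = 4
f[5] = 2×max(3,2) = 2×3 = 6
f[6] = 3×max(3,2) = 3×3 = 9
f[7] = 2×max(5,6) = 2×6 = 12
f[8] = 2×max(6,9) = 2×9 = 18
f[9] = 3×max(6,9) = 3×9 = 27
f[10] = 2×max(8,18) = 2×18 = 36
f[11] = 2×max(9,27) = 2×27 = 54
f[12] = 3×max(9,27) = 3×27 = 81
f[13] = 2×max(11,54) = 2×54 = 108
f[14] = 2×max(12,81) = 2×81 = 162
f[15] = 3×max(12,81) = 3×81 = 243
One optimal split: 3 + 3 + 3 + 3 + 3; product 3×3×3×3×3 = 243.

243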